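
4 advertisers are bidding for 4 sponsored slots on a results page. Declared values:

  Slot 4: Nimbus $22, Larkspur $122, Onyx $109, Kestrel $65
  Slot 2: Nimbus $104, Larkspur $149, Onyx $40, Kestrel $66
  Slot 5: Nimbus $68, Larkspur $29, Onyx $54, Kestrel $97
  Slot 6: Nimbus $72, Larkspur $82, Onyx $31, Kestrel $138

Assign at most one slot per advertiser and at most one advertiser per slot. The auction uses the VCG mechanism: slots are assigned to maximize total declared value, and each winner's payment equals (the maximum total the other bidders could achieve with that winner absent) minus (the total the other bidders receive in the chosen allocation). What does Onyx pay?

Onyx pays $9.

Efficient allocation: Nimbus→Slot 5 ($68), Larkspur→Slot 2 ($149), Onyx→Slot 4 ($109), Kestrel→Slot 6 ($138); total welfare W = $464.
Onyx receives Slot 4 at value $109, so the others get W − 109 = $355.
Without Onyx: best allocation of the remaining 3 bidders over all 4 slots is Nimbus→Slot 2 ($104), Larkspur→Slot 4 ($122), Kestrel→Slot 6 ($138), total $364.
VCG payment = (others' best without Onyx) − (others' welfare with Onyx) = 364 − 355 = $9.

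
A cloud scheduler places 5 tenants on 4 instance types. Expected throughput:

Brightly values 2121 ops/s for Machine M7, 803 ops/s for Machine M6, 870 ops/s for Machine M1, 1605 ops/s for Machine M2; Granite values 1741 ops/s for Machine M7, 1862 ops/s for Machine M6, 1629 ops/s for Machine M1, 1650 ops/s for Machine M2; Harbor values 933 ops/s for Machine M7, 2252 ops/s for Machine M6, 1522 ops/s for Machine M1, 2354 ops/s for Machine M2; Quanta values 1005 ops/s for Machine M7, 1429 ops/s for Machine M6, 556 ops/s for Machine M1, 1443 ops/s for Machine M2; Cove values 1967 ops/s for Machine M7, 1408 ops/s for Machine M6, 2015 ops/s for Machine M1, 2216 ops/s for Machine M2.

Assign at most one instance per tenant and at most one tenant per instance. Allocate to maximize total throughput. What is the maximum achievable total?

This is a one-to-one assignment (maximum-weight bipartite matching).
Optimal: Brightly→Machine M7 (2121 ops/s), Granite→Machine M6 (1862 ops/s), Cove→Machine M1 (2015 ops/s), Harbor→Machine M2 (2354 ops/s) — total 2121+1862+2015+2354 = 8352 ops/s.
Row-greedy (each tenant in turn takes its best remaining instance) gives 6893 ops/s, worse by 1459.

Max total: 8352 ops/s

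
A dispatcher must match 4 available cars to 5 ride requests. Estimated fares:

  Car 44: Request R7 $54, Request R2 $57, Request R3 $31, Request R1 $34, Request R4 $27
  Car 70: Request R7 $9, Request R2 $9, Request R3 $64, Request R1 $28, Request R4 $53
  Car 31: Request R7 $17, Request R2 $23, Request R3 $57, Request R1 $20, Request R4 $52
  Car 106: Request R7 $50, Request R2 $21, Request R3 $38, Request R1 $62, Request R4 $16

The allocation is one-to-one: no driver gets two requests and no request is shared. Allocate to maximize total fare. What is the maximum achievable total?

Maximum total: $235

Optimal: Car 44→Request R2 ($57), Car 70→Request R3 ($64), Car 31→Request R4 ($52), Car 106→Request R1 ($62) — total 57+64+52+62 = $235.
Column-greedy (each request in turn goes to its best remaining driver) gives $203, worse by 32.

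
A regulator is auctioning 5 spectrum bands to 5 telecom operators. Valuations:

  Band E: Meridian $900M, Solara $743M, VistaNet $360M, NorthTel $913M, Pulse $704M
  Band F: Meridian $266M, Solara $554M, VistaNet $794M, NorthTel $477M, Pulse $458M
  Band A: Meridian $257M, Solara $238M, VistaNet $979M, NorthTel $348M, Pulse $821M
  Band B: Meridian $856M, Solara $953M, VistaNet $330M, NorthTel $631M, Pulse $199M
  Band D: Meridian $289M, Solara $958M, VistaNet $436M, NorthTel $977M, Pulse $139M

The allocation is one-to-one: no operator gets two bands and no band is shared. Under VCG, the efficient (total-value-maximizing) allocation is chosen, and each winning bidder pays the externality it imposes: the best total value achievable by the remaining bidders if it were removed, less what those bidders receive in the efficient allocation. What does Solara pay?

Efficient allocation: Meridian→Band E ($900M), Solara→Band B ($953M), VistaNet→Band F ($794M), NorthTel→Band D ($977M), Pulse→Band A ($821M); total welfare W = $4445M.
Solara receives Band B at value $953M, so the others get W − 953 = $3492M.
Without Solara: best allocation of the remaining 4 bidders over all 5 bands is Meridian→Band B ($856M), VistaNet→Band A ($979M), NorthTel→Band D ($977M), Pulse→Band E ($704M), total $3516M.
VCG payment = (others' best without Solara) − (others' welfare with Solara) = 3516 − 3492 = $24M.

Solara pays $24M.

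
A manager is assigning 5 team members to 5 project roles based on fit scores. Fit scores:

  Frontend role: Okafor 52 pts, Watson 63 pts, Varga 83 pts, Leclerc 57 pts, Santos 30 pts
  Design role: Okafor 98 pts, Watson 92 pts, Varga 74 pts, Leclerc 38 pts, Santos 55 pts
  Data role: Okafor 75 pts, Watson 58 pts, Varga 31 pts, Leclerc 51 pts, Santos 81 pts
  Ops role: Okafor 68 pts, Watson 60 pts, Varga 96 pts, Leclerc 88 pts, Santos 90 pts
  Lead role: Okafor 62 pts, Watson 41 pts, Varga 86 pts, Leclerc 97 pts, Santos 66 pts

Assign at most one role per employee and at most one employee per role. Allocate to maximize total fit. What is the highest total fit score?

Treat this as an assignment problem: match each employee to one role.
Optimal: Okafor→Data role (75 pts), Watson→Design role (92 pts), Varga→Frontend role (83 pts), Leclerc→Lead role (97 pts), Santos→Ops role (90 pts) — total 75+92+83+97+90 = 437 pts.
Row-greedy (each employee in turn takes its best remaining role) gives 435 pts, worse by 2.
Every other assignment is strictly worse.

Maximum total: 437 pts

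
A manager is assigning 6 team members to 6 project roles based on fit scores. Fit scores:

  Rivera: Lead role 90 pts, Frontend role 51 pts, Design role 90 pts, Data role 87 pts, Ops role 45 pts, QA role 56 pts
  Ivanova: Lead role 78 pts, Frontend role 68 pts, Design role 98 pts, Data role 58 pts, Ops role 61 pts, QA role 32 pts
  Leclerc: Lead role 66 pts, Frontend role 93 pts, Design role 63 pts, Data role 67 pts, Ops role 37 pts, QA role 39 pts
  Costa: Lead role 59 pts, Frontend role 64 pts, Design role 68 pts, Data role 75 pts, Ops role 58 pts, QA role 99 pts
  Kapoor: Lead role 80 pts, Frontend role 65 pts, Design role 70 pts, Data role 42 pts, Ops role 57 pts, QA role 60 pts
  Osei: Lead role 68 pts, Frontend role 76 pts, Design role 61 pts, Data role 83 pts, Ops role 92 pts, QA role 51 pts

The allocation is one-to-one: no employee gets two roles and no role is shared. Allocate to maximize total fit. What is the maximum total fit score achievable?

Max total: 549 pts

Optimal: Rivera→Data role (87 pts), Ivanova→Design role (98 pts), Leclerc→Frontend role (93 pts), Costa→QA role (99 pts), Kapoor→Lead role (80 pts), Osei→Ops role (92 pts) — total 87+98+93+99+80+92 = 549 pts.
Row-greedy (each employee in turn takes its best remaining role) gives 520 pts, worse by 29.
Swapping Ivanova↔Costa (Ivanova→QA role 32 pts, Costa→Design role 68 pts) loses 97.
Checked against all permutations: 549 pts is optimal.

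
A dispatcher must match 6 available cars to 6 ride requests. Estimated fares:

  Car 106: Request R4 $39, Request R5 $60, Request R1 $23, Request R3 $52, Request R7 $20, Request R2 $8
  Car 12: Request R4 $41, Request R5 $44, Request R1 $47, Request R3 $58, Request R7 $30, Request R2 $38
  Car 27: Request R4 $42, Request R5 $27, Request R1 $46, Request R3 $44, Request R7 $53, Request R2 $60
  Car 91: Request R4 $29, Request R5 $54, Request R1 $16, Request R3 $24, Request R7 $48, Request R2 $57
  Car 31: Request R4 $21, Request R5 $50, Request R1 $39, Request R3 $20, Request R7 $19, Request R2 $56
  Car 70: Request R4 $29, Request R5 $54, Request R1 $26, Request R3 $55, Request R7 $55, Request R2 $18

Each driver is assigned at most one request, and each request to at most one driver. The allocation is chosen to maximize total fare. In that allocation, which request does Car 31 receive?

Car 31 receives Request R1.

Optimal: Car 106→Request R5 ($60), Car 12→Request R3 ($58), Car 27→Request R4 ($42), Car 91→Request R2 ($57), Car 31→Request R1 ($39), Car 70→Request R7 ($55) — total 60+58+42+57+39+55 = $311.
Max-entry greedy (repeatedly take the single best remaining cell) gives $301, worse by 10.
Next-best assignment: Car 106→Request R4, Car 12→Request R3, Car 27→Request R1, Car 91→Request R5, Car 31→Request R2, Car 70→Request R7 = $308.
Car 31's own top request is Request R2 ($56), but forcing Car 31→Request R2 and reassigning the rest optimally gives only $308 — worse by 3.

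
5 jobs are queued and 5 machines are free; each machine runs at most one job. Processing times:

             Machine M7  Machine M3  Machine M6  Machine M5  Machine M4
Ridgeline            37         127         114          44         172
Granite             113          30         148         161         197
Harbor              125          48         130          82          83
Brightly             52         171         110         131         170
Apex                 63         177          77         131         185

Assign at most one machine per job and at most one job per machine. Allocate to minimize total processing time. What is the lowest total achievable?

This is a one-to-one assignment (minimum-cost bipartite matching).
Optimal: Ridgeline→Machine M5 (44 min), Granite→Machine M3 (30 min), Harbor→Machine M4 (83 min), Brightly→Machine M7 (52 min), Apex→Machine M6 (77 min) — total 44+30+83+52+77 = 286 min.
Column-greedy (each machine in turn goes to its cheapest remaining job) gives 396 min, worse by 110.
Next-best assignment: Ridgeline→Machine M5, Granite→Machine M3, Harbor→Machine M4, Brightly→Machine M6, Apex→Machine M7 = 330 min.

Min total: 286 min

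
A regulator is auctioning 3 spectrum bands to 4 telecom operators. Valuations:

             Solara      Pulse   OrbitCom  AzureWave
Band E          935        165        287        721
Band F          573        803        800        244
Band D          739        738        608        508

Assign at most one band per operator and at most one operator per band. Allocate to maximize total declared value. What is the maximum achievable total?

Optimal: Solara→Band E ($935M), OrbitCom→Band F ($800M), Pulse→Band D ($738M) — total 935+800+738 = $2473M.

Maximum total: $2473M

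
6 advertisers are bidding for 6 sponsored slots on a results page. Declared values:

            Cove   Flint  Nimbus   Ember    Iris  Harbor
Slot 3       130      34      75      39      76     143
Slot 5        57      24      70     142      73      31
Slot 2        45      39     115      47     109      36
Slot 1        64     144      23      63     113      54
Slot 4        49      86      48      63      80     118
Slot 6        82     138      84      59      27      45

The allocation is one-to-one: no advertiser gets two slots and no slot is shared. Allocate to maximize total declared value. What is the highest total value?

Maximum total: $756

Optimal: Cove→Slot 3 ($130), Flint→Slot 6 ($138), Nimbus→Slot 2 ($115), Ember→Slot 5 ($142), Iris→Slot 1 ($113), Harbor→Slot 4 ($118) — total 130+138+115+142+113+118 = $756.
Next-best assignment: Cove→Slot 3, Flint→Slot 1, Nimbus→Slot 6, Ember→Slot 5, Iris→Slot 2, Harbor→Slot 4 = $727.
Swapping Ember↔Harbor (Ember→Slot 4 $63, Harbor→Slot 5 $31) loses 166.
No other one-to-one assignment exceeds $756.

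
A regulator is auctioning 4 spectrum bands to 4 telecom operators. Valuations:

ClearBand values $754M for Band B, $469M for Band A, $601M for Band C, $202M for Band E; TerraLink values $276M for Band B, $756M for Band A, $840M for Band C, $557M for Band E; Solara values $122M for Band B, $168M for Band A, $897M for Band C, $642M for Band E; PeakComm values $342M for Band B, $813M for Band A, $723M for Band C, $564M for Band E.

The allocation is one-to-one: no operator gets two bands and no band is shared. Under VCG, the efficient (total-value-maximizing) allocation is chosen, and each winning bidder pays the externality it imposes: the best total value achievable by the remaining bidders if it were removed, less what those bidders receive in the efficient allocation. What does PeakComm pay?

PeakComm pays $171M.

Efficient allocation: ClearBand→Band B ($754M), TerraLink→Band C ($840M), Solara→Band E ($642M), PeakComm→Band A ($813M); total welfare W = $3049M.
PeakComm receives Band A at value $813M, so the others get W − 813 = $2236M.
Without PeakComm: best allocation of the remaining 3 bidders over all 4 bands is ClearBand→Band B ($754M), TerraLink→Band A ($756M), Solara→Band C ($897M), total $2407M.
VCG payment = (others' best without PeakComm) − (others' welfare with PeakComm) = 2407 − 2236 = $171M.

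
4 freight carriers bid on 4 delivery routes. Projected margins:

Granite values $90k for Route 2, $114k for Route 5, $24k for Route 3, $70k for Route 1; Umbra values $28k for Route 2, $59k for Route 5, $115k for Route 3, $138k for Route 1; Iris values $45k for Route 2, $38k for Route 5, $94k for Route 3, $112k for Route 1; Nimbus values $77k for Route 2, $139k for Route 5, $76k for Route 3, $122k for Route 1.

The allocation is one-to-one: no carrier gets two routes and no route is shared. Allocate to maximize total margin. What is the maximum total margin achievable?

Optimal: Granite→Route 2 ($90k), Umbra→Route 1 ($138k), Iris→Route 3 ($94k), Nimbus→Route 5 ($139k) — total 90+138+94+139 = $461k.
Row-greedy (each carrier in turn takes its best remaining route) gives $423k, worse by 38.
Next-best assignment: Granite→Route 2, Umbra→Route 3, Iris→Route 1, Nimbus→Route 5 = $456k.

Max total: $461k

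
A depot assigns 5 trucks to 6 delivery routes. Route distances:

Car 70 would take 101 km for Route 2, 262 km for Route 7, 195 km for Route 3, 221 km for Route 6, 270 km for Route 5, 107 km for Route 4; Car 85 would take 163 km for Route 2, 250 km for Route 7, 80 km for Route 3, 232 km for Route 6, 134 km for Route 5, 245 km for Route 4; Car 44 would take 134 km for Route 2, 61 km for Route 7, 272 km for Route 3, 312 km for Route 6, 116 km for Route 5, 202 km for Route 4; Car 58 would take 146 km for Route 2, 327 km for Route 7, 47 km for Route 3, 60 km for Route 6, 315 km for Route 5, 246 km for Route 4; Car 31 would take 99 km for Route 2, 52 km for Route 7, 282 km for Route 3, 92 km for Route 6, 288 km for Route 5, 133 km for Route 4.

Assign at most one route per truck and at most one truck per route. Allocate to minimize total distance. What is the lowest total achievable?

Min total: 407 km

This is the linear assignment problem.
Optimal: Car 70→Route 4 (107 km), Car 85→Route 3 (80 km), Car 44→Route 7 (61 km), Car 58→Route 6 (60 km), Car 31→Route 2 (99 km) — total 107+80+61+60+99 = 407 km.
Row-greedy (each truck in turn takes its cheapest remaining route) gives 435 km, worse by 28.
Swapping Car 44↔Car 31 (Car 44→Route 2 134 km, Car 31→Route 7 52 km) adds 26.
No other one-to-one assignment undercuts 407 km.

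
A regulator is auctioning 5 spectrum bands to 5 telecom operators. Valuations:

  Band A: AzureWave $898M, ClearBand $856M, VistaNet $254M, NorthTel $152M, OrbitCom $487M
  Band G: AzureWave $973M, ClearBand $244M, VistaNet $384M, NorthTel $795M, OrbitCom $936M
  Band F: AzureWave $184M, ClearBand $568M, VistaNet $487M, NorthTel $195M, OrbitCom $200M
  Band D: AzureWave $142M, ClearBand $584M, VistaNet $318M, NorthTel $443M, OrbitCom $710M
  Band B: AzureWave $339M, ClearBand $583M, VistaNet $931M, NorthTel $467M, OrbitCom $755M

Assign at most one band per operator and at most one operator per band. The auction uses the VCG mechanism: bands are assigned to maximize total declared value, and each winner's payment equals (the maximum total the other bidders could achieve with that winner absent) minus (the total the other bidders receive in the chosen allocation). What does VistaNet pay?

VistaNet pays $61M.

Efficient allocation: AzureWave→Band A ($898M), ClearBand→Band F ($568M), VistaNet→Band B ($931M), NorthTel→Band G ($795M), OrbitCom→Band D ($710M); total welfare W = $3902M.
VistaNet receives Band B at value $931M, so the others get W − 931 = $2971M.
Without VistaNet: best allocation of the remaining 4 bidders over all 5 bands is AzureWave→Band A ($898M), ClearBand→Band D ($584M), NorthTel→Band G ($795M), OrbitCom→Band B ($755M), total $3032M.
VCG payment = (others' best without VistaNet) − (others' welfare with VistaNet) = 3032 − 2971 = $61M.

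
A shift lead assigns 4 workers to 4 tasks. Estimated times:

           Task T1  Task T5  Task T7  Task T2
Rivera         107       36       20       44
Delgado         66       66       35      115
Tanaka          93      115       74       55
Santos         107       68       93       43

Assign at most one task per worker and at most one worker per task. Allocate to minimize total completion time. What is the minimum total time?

This is the linear assignment problem.
Optimal: Rivera→Task T5 (36 min), Delgado→Task T7 (35 min), Tanaka→Task T1 (93 min), Santos→Task T2 (43 min) — total 36+35+93+43 = 207 min.
Min-entry greedy (repeatedly take the single cheapest remaining cell) gives 244 min, worse by 37.
Next-best assignment: Rivera→Task T7, Delgado→Task T1, Tanaka→Task T2, Santos→Task T5 = 209 min.
Every other assignment is strictly worse.

Minimum total: 207 min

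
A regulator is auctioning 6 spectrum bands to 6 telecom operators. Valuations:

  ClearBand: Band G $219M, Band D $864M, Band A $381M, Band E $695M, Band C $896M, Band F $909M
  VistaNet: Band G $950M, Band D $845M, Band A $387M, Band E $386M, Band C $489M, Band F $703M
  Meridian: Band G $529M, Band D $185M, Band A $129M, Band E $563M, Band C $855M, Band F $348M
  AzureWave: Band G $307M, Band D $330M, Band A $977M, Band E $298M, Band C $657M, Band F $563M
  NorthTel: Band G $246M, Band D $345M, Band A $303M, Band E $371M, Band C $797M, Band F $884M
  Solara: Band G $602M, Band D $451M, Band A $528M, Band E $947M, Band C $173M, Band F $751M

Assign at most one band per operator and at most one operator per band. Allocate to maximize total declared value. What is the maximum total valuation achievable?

Optimal: ClearBand→Band D ($864M), VistaNet→Band G ($950M), Meridian→Band C ($855M), AzureWave→Band A ($977M), NorthTel→Band F ($884M), Solara→Band E ($947M) — total 864+950+855+977+884+947 = $5477M.
Max-entry greedy (repeatedly take the single best remaining cell) gives $4983M, worse by 494.
No other one-to-one assignment exceeds $5477M.

Max total: $5477M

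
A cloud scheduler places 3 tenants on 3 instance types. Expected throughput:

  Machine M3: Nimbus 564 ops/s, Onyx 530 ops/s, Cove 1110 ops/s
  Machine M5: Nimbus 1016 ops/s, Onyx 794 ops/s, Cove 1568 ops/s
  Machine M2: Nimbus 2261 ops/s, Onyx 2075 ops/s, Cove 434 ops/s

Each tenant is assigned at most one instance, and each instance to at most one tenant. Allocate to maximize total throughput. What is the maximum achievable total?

This is a one-to-one assignment (maximum-weight bipartite matching).
Optimal: Nimbus→Machine M2 (2261 ops/s), Onyx→Machine M3 (530 ops/s), Cove→Machine M5 (1568 ops/s) — total 2261+530+1568 = 4359 ops/s.
Column-greedy (each instance in turn goes to its best remaining tenant) gives 4201 ops/s, worse by 158.
Next-best assignment: Nimbus→Machine M3, Onyx→Machine M2, Cove→Machine M5 = 4207 ops/s.
Checked against all permutations: 4359 ops/s is optimal.

Maximum total: 4359 ops/s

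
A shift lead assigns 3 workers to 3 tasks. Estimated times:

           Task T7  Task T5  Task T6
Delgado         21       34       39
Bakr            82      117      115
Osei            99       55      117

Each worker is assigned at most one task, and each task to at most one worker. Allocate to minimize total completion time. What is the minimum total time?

This is the linear assignment problem.
Optimal: Delgado→Task T6 (39 min), Bakr→Task T7 (82 min), Osei→Task T5 (55 min) — total 39+82+55 = 176 min.
Next-best assignment: Delgado→Task T7, Bakr→Task T6, Osei→Task T5 = 191 min.
Every other assignment is strictly worse.

Minimum total: 176 min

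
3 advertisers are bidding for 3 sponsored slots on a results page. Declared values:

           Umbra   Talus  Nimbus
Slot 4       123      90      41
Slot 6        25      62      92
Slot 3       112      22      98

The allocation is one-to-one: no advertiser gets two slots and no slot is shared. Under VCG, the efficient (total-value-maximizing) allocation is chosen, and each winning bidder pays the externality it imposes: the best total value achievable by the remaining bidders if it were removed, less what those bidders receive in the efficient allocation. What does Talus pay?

Talus pays $17.

Efficient allocation: Umbra→Slot 3 ($112), Talus→Slot 4 ($90), Nimbus→Slot 6 ($92); total welfare W = $294.
Talus receives Slot 4 at value $90, so the others get W − 90 = $204.
Without Talus: best allocation of the remaining 2 bidders over all 3 slots is Umbra→Slot 4 ($123), Nimbus→Slot 3 ($98), total $221.
VCG payment = (others' best without Talus) − (others' welfare with Talus) = 221 − 204 = $17.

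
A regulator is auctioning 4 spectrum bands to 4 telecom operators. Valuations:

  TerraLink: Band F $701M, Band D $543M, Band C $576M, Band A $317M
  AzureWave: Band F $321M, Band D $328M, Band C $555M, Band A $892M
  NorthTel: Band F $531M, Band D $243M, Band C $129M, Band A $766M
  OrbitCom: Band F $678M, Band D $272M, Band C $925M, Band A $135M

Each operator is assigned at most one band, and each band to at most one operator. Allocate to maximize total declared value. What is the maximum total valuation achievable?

Optimal: TerraLink→Band D ($543M), AzureWave→Band A ($892M), NorthTel→Band F ($531M), OrbitCom→Band C ($925M) — total 543+892+531+925 = $2891M.
Max-entry greedy (repeatedly take the single best remaining cell) gives $2761M, worse by 130.
Every other assignment is strictly worse.

Maximum total: $2891M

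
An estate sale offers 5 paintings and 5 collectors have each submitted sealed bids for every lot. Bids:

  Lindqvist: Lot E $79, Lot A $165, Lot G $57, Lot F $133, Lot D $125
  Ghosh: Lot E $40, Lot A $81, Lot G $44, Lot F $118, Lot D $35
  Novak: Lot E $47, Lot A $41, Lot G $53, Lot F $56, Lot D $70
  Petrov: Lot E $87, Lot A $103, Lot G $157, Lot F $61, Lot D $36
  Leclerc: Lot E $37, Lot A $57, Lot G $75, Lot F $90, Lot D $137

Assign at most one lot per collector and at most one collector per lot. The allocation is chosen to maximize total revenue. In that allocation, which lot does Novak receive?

Optimal: Lindqvist→Lot A ($165), Ghosh→Lot F ($118), Novak→Lot E ($47), Petrov→Lot G ($157), Leclerc→Lot D ($137) — total 165+118+47+157+137 = $624.
Row-greedy (each collector in turn takes its best remaining lot) gives $547, worse by 77.
Next-best assignment: Lindqvist→Lot A, Ghosh→Lot F, Novak→Lot G, Petrov→Lot E, Leclerc→Lot D = $560.
Every other assignment is strictly worse.
Novak's own top lot is Lot D ($70), but forcing Novak→Lot D and reassigning the rest optimally gives only $547 — worse by 77.

Novak receives Lot E.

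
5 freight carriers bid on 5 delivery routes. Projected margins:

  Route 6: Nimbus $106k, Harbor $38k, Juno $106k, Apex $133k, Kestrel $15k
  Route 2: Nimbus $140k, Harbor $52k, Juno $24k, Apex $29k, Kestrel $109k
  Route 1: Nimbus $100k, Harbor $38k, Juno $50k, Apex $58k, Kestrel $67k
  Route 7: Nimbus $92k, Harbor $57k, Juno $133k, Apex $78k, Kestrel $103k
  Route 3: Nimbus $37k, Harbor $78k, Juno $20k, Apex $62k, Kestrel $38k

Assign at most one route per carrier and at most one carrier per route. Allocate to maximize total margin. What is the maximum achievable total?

Max total: $553k

Optimal: Nimbus→Route 1 ($100k), Harbor→Route 3 ($78k), Juno→Route 7 ($133k), Apex→Route 6 ($133k), Kestrel→Route 2 ($109k) — total 100+78+133+133+109 = $553k.
Max-entry greedy (repeatedly take the single best remaining cell) gives $551k, worse by 2.
Checked against all permutations: $553k is optimal.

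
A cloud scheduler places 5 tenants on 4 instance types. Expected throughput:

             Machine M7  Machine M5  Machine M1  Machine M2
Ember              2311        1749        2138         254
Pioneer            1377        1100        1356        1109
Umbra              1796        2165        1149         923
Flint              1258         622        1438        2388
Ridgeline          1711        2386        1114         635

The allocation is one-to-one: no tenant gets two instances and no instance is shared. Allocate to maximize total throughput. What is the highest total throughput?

Max total: 8708 ops/s

This is a one-to-one assignment (maximum-weight bipartite matching).
Optimal: Umbra→Machine M7 (1796 ops/s), Ridgeline→Machine M5 (2386 ops/s), Ember→Machine M1 (2138 ops/s), Flint→Machine M2 (2388 ops/s) — total 1796+2386+2138+2388 = 8708 ops/s.
Column-greedy (each instance in turn goes to its best remaining tenant) gives 7244 ops/s, worse by 1464.
Next-best assignment: Ember→Machine M7, Ridgeline→Machine M5, Pioneer→Machine M1, Flint→Machine M2 = 8441 ops/s.
Swapping Umbra↔Ridgeline (Umbra→Machine M5 2165 ops/s, Ridgeline→Machine M7 1711 ops/s) loses 306.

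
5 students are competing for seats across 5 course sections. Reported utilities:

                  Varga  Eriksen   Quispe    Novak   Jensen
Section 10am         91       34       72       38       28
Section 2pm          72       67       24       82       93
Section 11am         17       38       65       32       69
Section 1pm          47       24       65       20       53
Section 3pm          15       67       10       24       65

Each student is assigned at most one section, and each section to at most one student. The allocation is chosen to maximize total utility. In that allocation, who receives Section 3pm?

Treat this as an assignment problem: match each student to one section.
Optimal: Varga→Section 10am (91 points), Eriksen→Section 3pm (67 points), Quispe→Section 1pm (65 points), Novak→Section 2pm (82 points), Jensen→Section 11am (69 points) — total 91+67+65+82+69 = 374 points.
Max-entry greedy (repeatedly take the single best remaining cell) gives 336 points, worse by 38.
No other one-to-one assignment exceeds 374 points.
Eriksen's own top section is Section 2pm (67 points), but forcing Eriksen→Section 2pm and reassigning the rest optimally gives only 320 points — worse by 54.

Eriksen receives Section 3pm.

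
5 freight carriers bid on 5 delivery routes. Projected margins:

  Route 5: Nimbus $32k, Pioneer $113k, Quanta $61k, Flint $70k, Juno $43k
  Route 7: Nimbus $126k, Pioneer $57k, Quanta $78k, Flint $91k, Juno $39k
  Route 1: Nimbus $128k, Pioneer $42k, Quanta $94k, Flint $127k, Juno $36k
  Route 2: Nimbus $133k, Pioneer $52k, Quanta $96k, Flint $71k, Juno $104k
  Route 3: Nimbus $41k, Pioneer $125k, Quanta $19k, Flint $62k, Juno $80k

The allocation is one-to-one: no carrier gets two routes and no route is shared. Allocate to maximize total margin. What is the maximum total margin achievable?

Maximum total: $543k

Optimal: Nimbus→Route 7 ($126k), Pioneer→Route 3 ($125k), Quanta→Route 5 ($61k), Flint→Route 1 ($127k), Juno→Route 2 ($104k) — total 126+125+61+127+104 = $543k.
Max-entry greedy (repeatedly take the single best remaining cell) gives $506k, worse by 37.
Next-best assignment: Nimbus→Route 7, Pioneer→Route 5, Quanta→Route 2, Flint→Route 1, Juno→Route 3 = $542k.
Swapping Nimbus↔Quanta (Nimbus→Route 5 $32k, Quanta→Route 7 $78k) loses 77.
Checked against all permutations: $543k is optimal.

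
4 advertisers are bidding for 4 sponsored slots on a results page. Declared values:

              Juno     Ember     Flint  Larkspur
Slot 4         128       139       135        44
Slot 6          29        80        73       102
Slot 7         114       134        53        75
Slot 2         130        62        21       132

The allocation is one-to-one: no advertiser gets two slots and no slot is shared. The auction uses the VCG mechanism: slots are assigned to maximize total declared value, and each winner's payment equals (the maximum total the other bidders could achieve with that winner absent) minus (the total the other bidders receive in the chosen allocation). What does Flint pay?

Flint pays $28.

Efficient allocation: Juno→Slot 2 ($130), Ember→Slot 7 ($134), Flint→Slot 4 ($135), Larkspur→Slot 6 ($102); total welfare W = $501.
Flint receives Slot 4 at value $135, so the others get W − 135 = $366.
Without Flint: best allocation of the remaining 3 bidders over all 4 slots is Juno→Slot 4 ($128), Ember→Slot 7 ($134), Larkspur→Slot 2 ($132), total $394.
VCG payment = (others' best without Flint) − (others' welfare with Flint) = 394 − 366 = $28.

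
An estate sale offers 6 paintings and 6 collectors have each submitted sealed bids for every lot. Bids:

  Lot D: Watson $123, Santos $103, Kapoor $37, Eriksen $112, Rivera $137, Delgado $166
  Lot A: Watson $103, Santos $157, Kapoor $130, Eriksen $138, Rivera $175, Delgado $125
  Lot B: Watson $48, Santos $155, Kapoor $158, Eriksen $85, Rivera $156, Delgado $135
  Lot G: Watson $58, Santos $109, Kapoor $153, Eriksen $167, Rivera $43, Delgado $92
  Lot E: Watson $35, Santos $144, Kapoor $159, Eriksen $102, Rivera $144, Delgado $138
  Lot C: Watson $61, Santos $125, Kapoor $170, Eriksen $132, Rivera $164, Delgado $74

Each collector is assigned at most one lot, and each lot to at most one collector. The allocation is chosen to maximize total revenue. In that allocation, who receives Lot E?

Treat this as an assignment problem: match each collector to one lot.
Optimal: Watson→Lot D ($123), Santos→Lot B ($155), Kapoor→Lot C ($170), Eriksen→Lot G ($167), Rivera→Lot A ($175), Delgado→Lot E ($138) — total 123+155+170+167+175+138 = $928.
Row-greedy (each collector in turn takes its best remaining lot) gives $911, worse by 17.
No other one-to-one assignment exceeds $928.
Delgado's own top lot is Lot D ($166), but forcing Delgado→Lot D and reassigning the rest optimally gives only $914 — worse by 14.

Delgado receives Lot E.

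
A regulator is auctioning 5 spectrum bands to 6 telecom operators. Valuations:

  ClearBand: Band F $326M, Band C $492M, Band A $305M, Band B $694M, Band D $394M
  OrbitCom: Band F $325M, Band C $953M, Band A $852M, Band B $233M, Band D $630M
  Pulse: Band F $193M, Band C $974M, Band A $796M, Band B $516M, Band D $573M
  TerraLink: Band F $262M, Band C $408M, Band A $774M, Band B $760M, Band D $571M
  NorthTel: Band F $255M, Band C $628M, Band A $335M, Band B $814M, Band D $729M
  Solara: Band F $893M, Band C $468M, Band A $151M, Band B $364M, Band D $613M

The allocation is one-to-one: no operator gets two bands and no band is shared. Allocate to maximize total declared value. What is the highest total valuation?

Max total: $4208M

Optimal: Solara→Band F ($893M), Pulse→Band C ($974M), OrbitCom→Band A ($852M), TerraLink→Band B ($760M), NorthTel→Band D ($729M) — total 893+974+852+760+729 = $4208M.
Column-greedy (each band in turn goes to its best remaining operator) gives $4104M, worse by 104.
Next-best assignment: Solara→Band F, Pulse→Band C, OrbitCom→Band A, ClearBand→Band B, NorthTel→Band D = $4142M.
Swapping OrbitCom↔NorthTel (OrbitCom→Band D $630M, NorthTel→Band A $335M) loses 616.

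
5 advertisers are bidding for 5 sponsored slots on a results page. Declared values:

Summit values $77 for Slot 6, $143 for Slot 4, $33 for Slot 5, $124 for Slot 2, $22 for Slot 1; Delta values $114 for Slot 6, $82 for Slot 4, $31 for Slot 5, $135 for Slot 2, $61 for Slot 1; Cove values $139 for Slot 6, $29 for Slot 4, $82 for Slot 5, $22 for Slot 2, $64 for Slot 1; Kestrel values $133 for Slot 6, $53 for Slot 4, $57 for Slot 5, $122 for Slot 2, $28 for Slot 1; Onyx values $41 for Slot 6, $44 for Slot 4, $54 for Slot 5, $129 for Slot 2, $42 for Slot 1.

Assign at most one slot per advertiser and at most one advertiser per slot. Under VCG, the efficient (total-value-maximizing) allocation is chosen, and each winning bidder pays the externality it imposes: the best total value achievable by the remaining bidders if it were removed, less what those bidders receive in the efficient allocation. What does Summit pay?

Summit pays $21.

Efficient allocation: Summit→Slot 4 ($143), Delta→Slot 1 ($61), Cove→Slot 5 ($82), Kestrel→Slot 6 ($133), Onyx→Slot 2 ($129); total welfare W = $548.
Summit receives Slot 4 at value $143, so the others get W − 143 = $405.
Without Summit: best allocation of the remaining 4 bidders over all 5 slots is Delta→Slot 4 ($82), Cove→Slot 5 ($82), Kestrel→Slot 6 ($133), Onyx→Slot 2 ($129), total $426.
VCG payment = (others' best without Summit) − (others' welfare with Summit) = 426 − 405 = $21.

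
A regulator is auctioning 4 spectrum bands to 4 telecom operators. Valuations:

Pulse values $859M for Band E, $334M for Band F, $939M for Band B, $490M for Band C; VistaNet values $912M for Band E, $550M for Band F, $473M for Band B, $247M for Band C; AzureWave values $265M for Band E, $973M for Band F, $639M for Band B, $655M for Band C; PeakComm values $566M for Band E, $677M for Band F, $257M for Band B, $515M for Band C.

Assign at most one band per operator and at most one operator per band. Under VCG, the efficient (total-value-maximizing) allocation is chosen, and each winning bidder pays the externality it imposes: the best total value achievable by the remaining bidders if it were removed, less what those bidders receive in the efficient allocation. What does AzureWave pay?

Efficient allocation: Pulse→Band B ($939M), VistaNet→Band E ($912M), AzureWave→Band F ($973M), PeakComm→Band C ($515M); total welfare W = $3339M.
AzureWave receives Band F at value $973M, so the others get W − 973 = $2366M.
Without AzureWave: best allocation of the remaining 3 bidders over all 4 bands is Pulse→Band B ($939M), VistaNet→Band E ($912M), PeakComm→Band F ($677M), total $2528M.
VCG payment = (others' best without AzureWave) − (others' welfare with AzureWave) = 2528 − 2366 = $162M.

AzureWave pays $162M.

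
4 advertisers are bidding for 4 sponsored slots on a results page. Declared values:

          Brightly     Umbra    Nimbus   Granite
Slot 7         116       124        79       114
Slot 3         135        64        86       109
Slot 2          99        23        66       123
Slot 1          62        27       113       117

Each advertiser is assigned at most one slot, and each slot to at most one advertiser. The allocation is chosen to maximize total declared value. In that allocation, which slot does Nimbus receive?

Treat this as an assignment problem: match each advertiser to one slot.
Optimal: Brightly→Slot 3 ($135), Umbra→Slot 7 ($124), Nimbus→Slot 1 ($113), Granite→Slot 2 ($123) — total 135+124+113+123 = $495.
Next-best assignment: Brightly→Slot 2, Umbra→Slot 7, Nimbus→Slot 1, Granite→Slot 3 = $445.

Nimbus receives Slot 1.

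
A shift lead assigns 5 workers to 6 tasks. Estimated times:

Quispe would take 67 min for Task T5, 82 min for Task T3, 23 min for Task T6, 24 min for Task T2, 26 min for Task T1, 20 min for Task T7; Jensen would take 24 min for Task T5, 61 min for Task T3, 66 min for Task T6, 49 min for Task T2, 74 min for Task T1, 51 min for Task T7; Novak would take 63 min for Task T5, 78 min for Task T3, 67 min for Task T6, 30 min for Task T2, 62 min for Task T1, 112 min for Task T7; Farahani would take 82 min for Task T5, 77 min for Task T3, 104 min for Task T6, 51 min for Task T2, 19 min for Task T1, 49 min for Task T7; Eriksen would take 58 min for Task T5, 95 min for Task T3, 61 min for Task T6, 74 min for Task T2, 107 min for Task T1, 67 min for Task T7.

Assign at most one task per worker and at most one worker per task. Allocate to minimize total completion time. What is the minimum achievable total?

Minimum total: 154 min

This is a one-to-one assignment (minimum-cost bipartite matching).
Optimal: Quispe→Task T7 (20 min), Jensen→Task T5 (24 min), Novak→Task T2 (30 min), Farahani→Task T1 (19 min), Eriksen→Task T6 (61 min) — total 20+24+30+19+61 = 154 min.
Column-greedy (each task in turn goes to its cheapest remaining worker) gives 261 min, worse by 107.
Swapping Quispe↔Jensen (Quispe→Task T5 67 min, Jensen→Task T7 51 min) adds 74.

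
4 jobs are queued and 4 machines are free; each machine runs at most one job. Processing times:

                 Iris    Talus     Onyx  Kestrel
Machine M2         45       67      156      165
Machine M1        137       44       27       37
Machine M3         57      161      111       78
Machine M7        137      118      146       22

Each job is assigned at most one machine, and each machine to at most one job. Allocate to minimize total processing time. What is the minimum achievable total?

This is the linear assignment problem.
Optimal: Iris→Machine M3 (57 min), Talus→Machine M2 (67 min), Onyx→Machine M1 (27 min), Kestrel→Machine M7 (22 min) — total 57+67+27+22 = 173 min.
Min-entry greedy (repeatedly take the single cheapest remaining cell) gives 255 min, worse by 82.
Next-best assignment: Iris→Machine M2, Talus→Machine M1, Onyx→Machine M3, Kestrel→Machine M7 = 222 min.
Swapping Kestrel↔Talus (Kestrel→Machine M2 165 min, Talus→Machine M7 118 min) adds 194.

Min total: 173 min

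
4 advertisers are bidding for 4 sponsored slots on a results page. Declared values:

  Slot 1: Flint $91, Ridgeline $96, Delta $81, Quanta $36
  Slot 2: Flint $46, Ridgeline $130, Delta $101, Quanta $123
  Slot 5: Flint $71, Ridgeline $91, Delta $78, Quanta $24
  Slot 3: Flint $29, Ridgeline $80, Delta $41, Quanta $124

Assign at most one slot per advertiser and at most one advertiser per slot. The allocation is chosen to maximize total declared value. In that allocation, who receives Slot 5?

Delta receives Slot 5.

Optimal: Flint→Slot 1 ($91), Ridgeline→Slot 2 ($130), Delta→Slot 5 ($78), Quanta→Slot 3 ($124) — total 91+130+78+124 = $423.
Column-greedy (each slot in turn goes to its best remaining advertiser) gives $326, worse by 97.
Delta's own top slot is Slot 2 ($101), but forcing Delta→Slot 2 and reassigning the rest optimally gives only $407 — worse by 16.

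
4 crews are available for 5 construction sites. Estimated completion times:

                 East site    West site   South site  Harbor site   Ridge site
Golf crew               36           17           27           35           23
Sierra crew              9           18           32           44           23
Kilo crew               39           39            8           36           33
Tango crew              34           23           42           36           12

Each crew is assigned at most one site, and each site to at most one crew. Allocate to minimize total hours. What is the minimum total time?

Minimum total: 46 hours

This is the linear assignment problem.
Optimal: Golf crew→West site (17 hours), Sierra crew→East site (9 hours), Kilo crew→South site (8 hours), Tango crew→Ridge site (12 hours) — total 17+9+8+12 = 46 hours.
Column-greedy (each site in turn goes to its cheapest remaining crew) gives 70 hours, worse by 24.
Next-best assignment: Golf crew→Ridge site, Sierra crew→East site, Kilo crew→South site, Tango crew→West site = 63 hours.
Swapping Golf crew↔Tango crew (Golf crew→Ridge site 23 hours, Tango crew→West site 23 hours) adds 17.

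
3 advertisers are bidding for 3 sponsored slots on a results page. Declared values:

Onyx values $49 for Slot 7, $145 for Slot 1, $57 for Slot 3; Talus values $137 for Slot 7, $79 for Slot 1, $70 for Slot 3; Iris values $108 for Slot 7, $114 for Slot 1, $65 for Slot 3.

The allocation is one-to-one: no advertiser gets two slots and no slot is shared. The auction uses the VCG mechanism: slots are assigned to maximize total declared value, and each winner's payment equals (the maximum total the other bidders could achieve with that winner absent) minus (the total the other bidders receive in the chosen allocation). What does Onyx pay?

Onyx pays $49.

Efficient allocation: Onyx→Slot 1 ($145), Talus→Slot 7 ($137), Iris→Slot 3 ($65); total welfare W = $347.
Onyx receives Slot 1 at value $145, so the others get W − 145 = $202.
Without Onyx: best allocation of the remaining 2 bidders over all 3 slots is Talus→Slot 7 ($137), Iris→Slot 1 ($114), total $251.
VCG payment = (others' best without Onyx) − (others' welfare with Onyx) = 251 − 202 = $49.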